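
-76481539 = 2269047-78750586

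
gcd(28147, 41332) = 1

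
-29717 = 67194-96911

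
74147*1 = 74147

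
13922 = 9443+4479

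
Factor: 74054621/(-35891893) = -1*19^(-1)*31^(-1)*53^1*60937^(-1)*1397257^1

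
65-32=33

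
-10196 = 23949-34145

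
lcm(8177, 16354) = 16354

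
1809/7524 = 201/836 ≈ 0.240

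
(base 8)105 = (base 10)69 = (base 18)3f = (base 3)2120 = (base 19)3c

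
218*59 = 12862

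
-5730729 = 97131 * (-59)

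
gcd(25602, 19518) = 6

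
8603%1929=887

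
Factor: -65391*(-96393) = 3^2*11^1*23^1*71^1*127^1*307^1 = 6303234663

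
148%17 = 12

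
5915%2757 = 401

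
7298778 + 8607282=15906060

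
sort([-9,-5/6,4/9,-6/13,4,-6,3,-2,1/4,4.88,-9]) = [-9,-9,-6,-2,-5/6,-6/13,1/4,4/9,3,4,4.88]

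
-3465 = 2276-5741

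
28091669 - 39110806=-11019137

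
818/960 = 409/480 ≈ 0.852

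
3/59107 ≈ 0.0000508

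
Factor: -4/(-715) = 2^2*5^(-1)*11^(-1)*13^(-1) 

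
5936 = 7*848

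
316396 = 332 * 953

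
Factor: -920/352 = -1 * 2^(-2) * 5^1 * 11^(-1) * 23^1 = -115/44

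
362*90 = 32580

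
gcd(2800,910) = 70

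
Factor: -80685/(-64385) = 3^2*11^1*79^(-1) = 99/79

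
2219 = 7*317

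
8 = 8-0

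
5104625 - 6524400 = -1419775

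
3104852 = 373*8324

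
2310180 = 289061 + 2021119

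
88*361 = 31768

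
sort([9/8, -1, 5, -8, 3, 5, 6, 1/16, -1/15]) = [-8, -1, -1/15, 1/16, 9/8, 3, 5, 5, 6]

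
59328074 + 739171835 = 798499909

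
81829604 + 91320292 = 173149896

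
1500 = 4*375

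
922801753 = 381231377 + 541570376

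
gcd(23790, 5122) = 26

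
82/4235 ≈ 0.0194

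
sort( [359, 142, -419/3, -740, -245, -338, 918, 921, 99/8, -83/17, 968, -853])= [-853, -740, -338, -245, -419/3, -83/17, 99/8, 142, 359, 918, 921, 968]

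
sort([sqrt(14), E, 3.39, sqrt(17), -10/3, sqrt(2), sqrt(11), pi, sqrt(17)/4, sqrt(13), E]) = [-10/3, sqrt(17)/4, sqrt(2), E, E, pi, sqrt(11), 3.39, sqrt(13), sqrt(14), sqrt(17)]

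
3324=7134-3810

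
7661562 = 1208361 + 6453201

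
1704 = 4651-2947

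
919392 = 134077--785315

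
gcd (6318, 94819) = 1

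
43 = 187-144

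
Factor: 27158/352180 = 2^(-1)*5^(-1)*37^1*367^1*17609^(-1) = 13579/176090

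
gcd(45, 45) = 45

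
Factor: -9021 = -1*3^1*31^1*97^1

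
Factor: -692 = -1 * 2^2 * 173^1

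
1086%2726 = 1086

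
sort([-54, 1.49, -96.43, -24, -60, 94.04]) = [-96.43, -60, -54, -24, 1.49, 94.04]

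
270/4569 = 90/1523 ≈ 0.0591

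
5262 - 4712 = 550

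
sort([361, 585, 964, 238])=[238, 361, 585, 964]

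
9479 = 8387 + 1092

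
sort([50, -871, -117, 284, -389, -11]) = [-871, -389, -117, -11, 50, 284]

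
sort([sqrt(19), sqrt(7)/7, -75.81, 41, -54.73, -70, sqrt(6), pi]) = [-75.81, -70, -54.73, sqrt(7)/7, sqrt(6), pi, sqrt(19), 41]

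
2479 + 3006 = 5485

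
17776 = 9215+8561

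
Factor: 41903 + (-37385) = 2^1*3^2*251^1 = 4518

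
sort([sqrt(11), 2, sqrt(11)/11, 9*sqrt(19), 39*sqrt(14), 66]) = [sqrt(11)/11, 2, sqrt(11), 9*sqrt(19), 66, 39*sqrt(14)]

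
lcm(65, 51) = 3315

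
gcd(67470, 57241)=1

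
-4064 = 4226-8290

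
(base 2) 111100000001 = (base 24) 6g1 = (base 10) 3841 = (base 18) bf7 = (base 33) 3hd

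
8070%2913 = 2244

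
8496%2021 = 412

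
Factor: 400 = 2^4*5^2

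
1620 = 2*810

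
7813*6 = 46878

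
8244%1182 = 1152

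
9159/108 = 3053/36 ≈ 84.81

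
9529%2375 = 29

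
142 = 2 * 71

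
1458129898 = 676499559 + 781630339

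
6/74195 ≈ 0.0000809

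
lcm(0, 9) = 0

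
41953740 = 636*65965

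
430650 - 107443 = 323207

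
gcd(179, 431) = 1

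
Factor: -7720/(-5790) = 2^2 * 3^(-1) = 4/3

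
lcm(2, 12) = 12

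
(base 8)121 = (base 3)10000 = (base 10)81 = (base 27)30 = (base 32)2h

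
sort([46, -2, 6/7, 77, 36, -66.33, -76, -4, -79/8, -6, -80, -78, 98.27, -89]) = [-89, -80, -78, -76, -66.33, -79/8, -6, -4, -2, 6/7, 36, 46, 77, 98.27]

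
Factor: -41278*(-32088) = 2^4*3^1*7^1*191^1*20639^1 = 1324528464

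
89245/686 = 130 + 65/686≈130.09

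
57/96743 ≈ 0.000589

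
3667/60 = 61+7/60 ≈ 61.12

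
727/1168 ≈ 0.622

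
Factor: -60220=-1 * 2^2 * 5^1 * 3011^1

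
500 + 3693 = 4193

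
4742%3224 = 1518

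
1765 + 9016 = 10781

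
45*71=3195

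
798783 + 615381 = 1414164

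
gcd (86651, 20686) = 1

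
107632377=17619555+90012822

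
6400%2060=220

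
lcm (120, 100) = 600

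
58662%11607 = 627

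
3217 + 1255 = 4472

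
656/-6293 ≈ -0.104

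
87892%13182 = 8800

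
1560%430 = 270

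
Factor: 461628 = 2^2 * 3^2 * 12823^1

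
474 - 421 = 53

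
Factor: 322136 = 2^3 * 67^1 * 601^1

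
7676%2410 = 446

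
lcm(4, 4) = 4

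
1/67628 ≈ 0.0000148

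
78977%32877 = 13223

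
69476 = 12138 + 57338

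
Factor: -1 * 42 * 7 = -1 * 2^1 * 3^1 * 7^2 = -294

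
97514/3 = 32504 + 2/3 ≈ 32504.67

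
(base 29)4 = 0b100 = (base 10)4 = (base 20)4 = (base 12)4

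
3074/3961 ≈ 0.776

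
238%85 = 68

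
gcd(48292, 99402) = 2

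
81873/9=9097=9097.00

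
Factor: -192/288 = -1 * 2^1 * 3^ (-1) = -2/3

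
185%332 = 185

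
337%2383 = 337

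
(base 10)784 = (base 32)og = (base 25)169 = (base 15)374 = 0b1100010000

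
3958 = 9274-5316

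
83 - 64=19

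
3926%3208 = 718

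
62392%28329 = 5734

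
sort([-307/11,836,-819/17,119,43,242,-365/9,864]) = [-819/17,-365/9,-307/11,43,119,242,836,864]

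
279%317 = 279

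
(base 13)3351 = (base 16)1bfc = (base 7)26613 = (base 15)21c9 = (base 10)7164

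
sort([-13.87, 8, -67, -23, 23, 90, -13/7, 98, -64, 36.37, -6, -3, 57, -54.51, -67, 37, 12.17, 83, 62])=[-67, -67, -64, -54.51, -23, -13.87, -6, -3, -13/7, 8, 12.17, 23, 36.37, 37, 57, 62, 83, 90, 98]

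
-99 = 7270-7369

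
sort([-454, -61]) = [-454, -61]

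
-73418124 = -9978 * 7358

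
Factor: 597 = 3^1*199^1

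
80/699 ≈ 0.114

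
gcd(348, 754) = 58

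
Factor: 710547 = 3^1*239^1*991^1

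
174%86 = 2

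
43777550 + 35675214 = 79452764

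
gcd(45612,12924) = 36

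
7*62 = 434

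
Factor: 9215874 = 2^1*3^2*19^1*26947^1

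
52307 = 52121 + 186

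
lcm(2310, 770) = 2310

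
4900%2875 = 2025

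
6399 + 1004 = 7403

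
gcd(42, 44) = 2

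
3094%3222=3094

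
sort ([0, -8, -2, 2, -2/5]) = [-8, -2, -2/5, 0, 2]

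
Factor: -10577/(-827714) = 2^(-1)*7^1*163^(-1)*1511^1*2539^(-1)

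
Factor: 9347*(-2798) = -1*2^1*13^1*719^1*1399^1 = -26152906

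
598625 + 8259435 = 8858060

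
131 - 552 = -421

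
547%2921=547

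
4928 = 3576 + 1352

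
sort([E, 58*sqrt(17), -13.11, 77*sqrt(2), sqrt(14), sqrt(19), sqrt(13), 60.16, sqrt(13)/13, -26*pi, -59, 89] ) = [-26*pi, -59, -13.11, sqrt(13)/13, E, sqrt(13), sqrt(14), sqrt(19), 60.16, 89, 77*sqrt(2), 58*sqrt(17)] 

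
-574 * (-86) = 49364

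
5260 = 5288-28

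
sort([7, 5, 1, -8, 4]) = [-8, 1, 4, 5, 7]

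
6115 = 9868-3753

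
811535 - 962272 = -150737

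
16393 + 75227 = 91620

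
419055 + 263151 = 682206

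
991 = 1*991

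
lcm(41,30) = 1230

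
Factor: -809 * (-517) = 11^1 * 47^1 * 809^1 = 418253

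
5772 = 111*52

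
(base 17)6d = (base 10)115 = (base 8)163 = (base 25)4f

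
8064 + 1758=9822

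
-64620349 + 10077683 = -54542666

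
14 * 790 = 11060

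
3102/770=4 + 1/35 ≈ 4.03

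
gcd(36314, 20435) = 67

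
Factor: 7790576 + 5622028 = 2^2 * 3^1 * 53^1 * 21089^1 = 13412604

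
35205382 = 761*46262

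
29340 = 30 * 978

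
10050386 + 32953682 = 43004068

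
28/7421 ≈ 0.00377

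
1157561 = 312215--845346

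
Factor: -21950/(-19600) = 2^(-3)*7^(-2)*439^1 = 439/392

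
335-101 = 234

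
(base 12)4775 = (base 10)8009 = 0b1111101001001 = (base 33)7bn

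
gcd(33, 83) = 1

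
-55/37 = -1 - 18/37 ≈ -1.49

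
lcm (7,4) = 28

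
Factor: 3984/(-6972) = -1*2^2*7^(-1) = -4/7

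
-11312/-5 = 2262 + 2/5 = 2262.40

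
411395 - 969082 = -557687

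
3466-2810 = 656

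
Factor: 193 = 193^1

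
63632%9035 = 387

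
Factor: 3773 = 7^3 * 11^1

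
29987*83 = 2488921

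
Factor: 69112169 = 7^1*9873167^1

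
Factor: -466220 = -1*2^2*5^1*23311^1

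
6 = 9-3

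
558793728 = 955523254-396729526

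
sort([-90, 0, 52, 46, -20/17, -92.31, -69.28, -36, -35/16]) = [-92.31, -90, -69.28, -36, -35/16, -20/17, 0, 46, 52]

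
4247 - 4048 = 199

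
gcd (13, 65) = 13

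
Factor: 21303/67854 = 2^(-1) * 3^3 * 43^(-1) = 27/86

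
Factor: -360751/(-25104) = 2^(-4)*3^(-1)*71^1*523^(-1)*5081^1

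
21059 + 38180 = 59239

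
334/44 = 7 + 13/22 ≈ 7.59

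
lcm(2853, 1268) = 11412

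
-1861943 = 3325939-5187882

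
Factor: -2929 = -1*29^1*101^1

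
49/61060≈0.000802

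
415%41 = 5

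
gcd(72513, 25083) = 9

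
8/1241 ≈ 0.00645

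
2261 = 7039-4778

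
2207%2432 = 2207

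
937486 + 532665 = 1470151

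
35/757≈0.0462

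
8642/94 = 4321/47 ≈ 91.94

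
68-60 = 8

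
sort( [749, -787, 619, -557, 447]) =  [-787, -557, 447, 619, 749]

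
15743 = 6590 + 9153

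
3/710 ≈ 0.00423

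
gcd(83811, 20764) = 1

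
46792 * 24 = 1123008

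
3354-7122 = -3768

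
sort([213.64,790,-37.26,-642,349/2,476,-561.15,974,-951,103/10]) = [-951,-642,-561.15,-37.26,103/10,349/2,213.64,476,790,974]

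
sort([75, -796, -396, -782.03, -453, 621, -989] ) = [-989, -796, -782.03, -453, -396, 75, 621] 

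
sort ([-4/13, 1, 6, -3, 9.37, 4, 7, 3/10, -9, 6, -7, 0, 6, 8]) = [-9, -7, -3, -4/13, 0, 3/10, 1, 4, 6, 6, 6, 7, 8, 9.37]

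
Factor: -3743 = -1 * 19^1 * 197^1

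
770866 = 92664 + 678202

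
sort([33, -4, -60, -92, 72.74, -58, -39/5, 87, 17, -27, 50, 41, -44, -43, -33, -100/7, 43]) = [-92, -60, -58, -44, -43, -33, -27, -100/7, -39/5, -4, 17, 33, 41, 43, 50, 72.74, 87]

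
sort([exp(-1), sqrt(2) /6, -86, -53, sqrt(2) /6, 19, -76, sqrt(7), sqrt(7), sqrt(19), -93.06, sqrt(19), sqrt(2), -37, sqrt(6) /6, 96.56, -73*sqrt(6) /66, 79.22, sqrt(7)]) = [-93.06, -86, -76, -53, -37, -73*sqrt(6) /66, sqrt(2) /6, sqrt(2) /6, exp(-1), sqrt(6) /6, sqrt(2), sqrt(7), sqrt(7), sqrt(7), sqrt(19), sqrt(19), 19, 79.22, 96.56]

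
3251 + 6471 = 9722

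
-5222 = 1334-6556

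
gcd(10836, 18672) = 12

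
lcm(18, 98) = 882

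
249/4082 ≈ 0.0610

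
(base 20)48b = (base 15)7d1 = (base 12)1037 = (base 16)6eb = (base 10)1771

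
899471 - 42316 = 857155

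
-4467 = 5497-9964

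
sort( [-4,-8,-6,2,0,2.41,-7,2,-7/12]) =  [-8,-7,-6,-4,-7/12,0,2,2,2.41]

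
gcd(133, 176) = 1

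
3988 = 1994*2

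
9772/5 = 1954 + 2/5 = 1954.40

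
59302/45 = 1317 + 37/45 ≈ 1317.82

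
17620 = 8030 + 9590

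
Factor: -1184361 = -1 * 3^1 * 394787^1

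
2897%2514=383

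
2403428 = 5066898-2663470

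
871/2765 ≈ 0.315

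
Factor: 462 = 2^1*3^1*7^1*11^1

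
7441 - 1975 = 5466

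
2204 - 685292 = -683088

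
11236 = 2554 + 8682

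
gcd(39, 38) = 1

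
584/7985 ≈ 0.0731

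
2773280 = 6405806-3632526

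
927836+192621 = 1120457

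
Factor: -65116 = -1 * 2^2 * 73^1 * 223^1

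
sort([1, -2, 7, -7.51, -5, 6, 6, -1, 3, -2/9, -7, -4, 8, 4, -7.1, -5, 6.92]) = [-7.51, -7.1, -7, -5, -5, -4, -2, -1, -2/9, 1, 3, 4, 6, 6, 6.92, 7, 8]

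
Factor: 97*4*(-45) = -1*2^2*3^2*5^1*97^1 = -17460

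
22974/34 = 11487/17 ≈ 675.71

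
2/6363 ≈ 0.000314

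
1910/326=5 + 140/163 ≈ 5.86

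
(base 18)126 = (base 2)101101110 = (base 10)366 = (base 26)e2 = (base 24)f6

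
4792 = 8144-3352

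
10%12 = 10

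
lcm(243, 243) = 243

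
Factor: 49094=2^1*24547^1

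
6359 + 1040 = 7399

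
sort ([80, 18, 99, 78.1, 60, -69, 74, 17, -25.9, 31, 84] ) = [-69, -25.9, 17, 18, 31, 60, 74, 78.1, 80, 84, 99] 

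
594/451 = 54/41 ≈ 1.32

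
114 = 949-835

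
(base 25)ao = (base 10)274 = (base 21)d1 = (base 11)22a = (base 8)422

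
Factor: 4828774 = 2^1*19^1*83^1*1531^1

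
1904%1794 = 110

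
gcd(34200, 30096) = 1368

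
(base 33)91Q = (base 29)BL0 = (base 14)3844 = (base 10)9860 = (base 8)23204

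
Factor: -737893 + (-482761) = -1 * 2^1 * 610327^1 = -1220654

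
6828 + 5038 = 11866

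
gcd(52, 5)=1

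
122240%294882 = 122240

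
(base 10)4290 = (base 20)aea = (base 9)5786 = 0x10c2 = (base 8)10302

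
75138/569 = 132 + 30/569 ≈ 132.05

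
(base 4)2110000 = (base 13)4408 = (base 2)10010100000000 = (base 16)2500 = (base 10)9472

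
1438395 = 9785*147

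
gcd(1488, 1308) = 12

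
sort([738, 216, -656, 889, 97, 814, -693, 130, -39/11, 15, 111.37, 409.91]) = [-693, -656, -39/11, 15, 97, 111.37, 130, 216, 409.91, 738, 814, 889]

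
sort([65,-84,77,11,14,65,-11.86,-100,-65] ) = [-100,-84,-65,-11.86,11,14,65,65,77] 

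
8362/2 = 4181 = 4181.00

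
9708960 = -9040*(-1074)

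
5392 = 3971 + 1421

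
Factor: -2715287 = -1*2715287^1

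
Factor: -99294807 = -1*3^1*17^1*157^1*12401^1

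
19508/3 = 6502 + 2/3 ≈ 6502.67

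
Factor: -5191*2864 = -1*2^4*29^1*179^2 = -14867024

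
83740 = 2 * 41870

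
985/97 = 10 + 15/97 ≈ 10.15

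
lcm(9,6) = 18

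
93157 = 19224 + 73933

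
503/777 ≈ 0.647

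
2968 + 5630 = 8598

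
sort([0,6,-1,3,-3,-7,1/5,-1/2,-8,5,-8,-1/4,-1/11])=[-8,-8,-7,-3,-1,-1/2,-1/4,-1/11,0,1/5,3,5,6]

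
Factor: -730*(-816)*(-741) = -1*2^5*3^2*5^1*13^1*17^1*19^1*73^1 = -441398880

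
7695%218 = 65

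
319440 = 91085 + 228355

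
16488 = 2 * 8244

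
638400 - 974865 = -336465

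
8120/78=104 + 4/39 ≈ 104.10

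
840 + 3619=4459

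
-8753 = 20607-29360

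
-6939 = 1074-8013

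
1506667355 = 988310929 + 518356426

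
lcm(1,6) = 6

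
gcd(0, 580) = 580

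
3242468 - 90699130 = -87456662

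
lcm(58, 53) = 3074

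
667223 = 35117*19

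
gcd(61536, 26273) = 1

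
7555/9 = 839 + 4/9 ≈ 839.44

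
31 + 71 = 102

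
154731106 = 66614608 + 88116498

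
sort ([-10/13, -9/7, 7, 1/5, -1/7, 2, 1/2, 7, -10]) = [-10, -9/7, -10/13, -1/7, 1/5, 1/2, 2, 7, 7]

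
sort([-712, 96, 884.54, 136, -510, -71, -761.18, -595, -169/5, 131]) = [-761.18, -712, -595, -510, -71, -169/5, 96, 131, 136, 884.54]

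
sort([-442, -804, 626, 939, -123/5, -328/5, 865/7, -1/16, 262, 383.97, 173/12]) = [-804, -442, -328/5, -123/5, -1/16, 173/12, 865/7, 262, 383.97, 626, 939]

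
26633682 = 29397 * 906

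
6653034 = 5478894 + 1174140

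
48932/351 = 3764/27 ≈ 139.41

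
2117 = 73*29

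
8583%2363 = 1494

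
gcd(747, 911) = 1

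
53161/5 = 10632 + 1/5 = 10632.20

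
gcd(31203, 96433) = 1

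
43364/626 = 21682/313 ≈ 69.27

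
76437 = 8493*9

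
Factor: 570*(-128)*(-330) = 2^9*3^2*5^2*11^1*19^1 = 24076800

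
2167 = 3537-1370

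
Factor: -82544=-1 * 2^4 * 7^1 * 11^1 * 67^1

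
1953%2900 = 1953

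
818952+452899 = 1271851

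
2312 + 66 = 2378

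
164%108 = 56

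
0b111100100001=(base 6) 25533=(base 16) f21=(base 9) 5273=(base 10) 3873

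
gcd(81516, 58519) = 1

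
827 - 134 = 693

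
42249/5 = 8449 + 4/5 = 8449.80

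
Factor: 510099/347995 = 3^1*5^(-1)*79^(-1)*193^1 = 579/395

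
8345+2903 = 11248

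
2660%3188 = 2660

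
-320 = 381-701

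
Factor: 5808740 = 2^2 * 5^1 * 7^1 * 41491^1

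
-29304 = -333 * 88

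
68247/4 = 17061 + 3/4 = 17061.75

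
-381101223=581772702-962873925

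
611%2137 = 611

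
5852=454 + 5398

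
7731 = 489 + 7242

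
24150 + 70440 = 94590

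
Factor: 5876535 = 3^1 * 5^1 * 7^1 * 55967^1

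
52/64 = 13/16 ≈ 0.813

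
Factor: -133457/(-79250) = 2^(-1)*5^(-3)*421^1 = 421/250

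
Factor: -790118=-1*2^1*7^1*56437^1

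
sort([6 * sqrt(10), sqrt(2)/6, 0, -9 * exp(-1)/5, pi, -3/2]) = [-3/2, -9 * exp(-1)/5, 0, sqrt(2)/6, pi, 6 * sqrt(10)]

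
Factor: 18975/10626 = 2^(-1)*5^2*7^(-1) = 25/14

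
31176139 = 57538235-26362096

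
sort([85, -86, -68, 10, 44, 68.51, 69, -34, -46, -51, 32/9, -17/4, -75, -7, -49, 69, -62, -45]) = [-86, -75, -68, -62, -51, -49, -46, -45, -34, -7, -17/4, 32/9, 10, 44, 68.51, 69, 69, 85]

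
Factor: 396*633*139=2^2*3^3*11^1*139^1*211^1=34842852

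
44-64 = -20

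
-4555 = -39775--35220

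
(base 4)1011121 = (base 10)4441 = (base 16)1159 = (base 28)5ih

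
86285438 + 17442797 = 103728235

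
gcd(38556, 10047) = 51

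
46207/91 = 6601/13 ≈ 507.77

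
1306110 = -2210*(-591)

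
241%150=91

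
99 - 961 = -862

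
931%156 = 151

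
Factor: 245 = 5^1 * 7^2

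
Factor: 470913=3^1 * 156971^1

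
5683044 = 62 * 91662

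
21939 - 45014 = -23075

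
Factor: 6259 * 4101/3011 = 3^1 * 11^1 * 569^1 * 1367^1 * 3011^(-1) = 25668159/3011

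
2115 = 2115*1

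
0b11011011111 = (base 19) 4gb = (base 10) 1759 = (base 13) a54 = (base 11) 135a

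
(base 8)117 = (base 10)79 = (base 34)2b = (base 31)2h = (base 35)29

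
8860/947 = 9 + 337/947 ≈ 9.36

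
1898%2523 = 1898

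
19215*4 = 76860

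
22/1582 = 11/791 ≈ 0.0139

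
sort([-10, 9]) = [-10, 9]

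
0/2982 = 0 = 0.00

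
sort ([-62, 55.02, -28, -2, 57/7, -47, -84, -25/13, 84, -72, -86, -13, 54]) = [-86, -84, -72, -62, -47, -28, -13, -2, -25/13, 57/7, 54, 55.02, 84]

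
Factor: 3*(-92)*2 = -1*2^3*3^1*23^1 = -552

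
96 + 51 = 147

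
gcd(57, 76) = 19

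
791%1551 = 791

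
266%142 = 124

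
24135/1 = 24135 = 24135.00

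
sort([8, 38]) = [8, 38]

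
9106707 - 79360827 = -70254120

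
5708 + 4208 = 9916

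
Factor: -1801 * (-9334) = 2^1 * 13^1 * 359^1 * 1801^1 = 16810534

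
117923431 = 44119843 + 73803588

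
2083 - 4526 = -2443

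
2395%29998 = 2395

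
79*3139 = 247981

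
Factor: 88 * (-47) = -1 * 2^3 * 11^1 * 47^1 = -4136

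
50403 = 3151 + 47252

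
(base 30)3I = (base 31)3F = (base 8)154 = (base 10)108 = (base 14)7A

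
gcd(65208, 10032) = 5016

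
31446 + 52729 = 84175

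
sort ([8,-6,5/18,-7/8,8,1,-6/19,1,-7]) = [-7,-6,-7/8,-6/19,5/18,1,1,8,8]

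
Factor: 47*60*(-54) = -1*2^3*3^4*5^1*47^1 = -152280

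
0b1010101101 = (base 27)pa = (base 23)16i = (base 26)109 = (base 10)685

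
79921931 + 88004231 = 167926162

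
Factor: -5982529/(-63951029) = 7^1*6011^(-1)*10639^(-1)*854647^1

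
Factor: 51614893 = 11^1*1543^1*3041^1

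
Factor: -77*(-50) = 2^1*5^2*7^1*11^1 = 3850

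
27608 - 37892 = -10284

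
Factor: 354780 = 2^2 * 3^5 * 5^1 * 73^1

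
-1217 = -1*1217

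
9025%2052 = 817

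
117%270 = 117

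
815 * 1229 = 1001635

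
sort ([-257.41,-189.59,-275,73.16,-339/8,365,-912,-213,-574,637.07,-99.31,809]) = [-912,-574,-275,-257.41,-213,-189.59,-99.31,-339/8,73.16,365,637.07,809]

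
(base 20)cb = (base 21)bk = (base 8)373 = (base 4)3323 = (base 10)251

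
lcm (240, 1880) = 11280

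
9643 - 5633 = 4010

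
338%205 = 133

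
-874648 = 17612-892260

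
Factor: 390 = 2^1 * 3^1 * 5^1 * 13^1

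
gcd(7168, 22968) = 8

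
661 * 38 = 25118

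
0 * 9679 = 0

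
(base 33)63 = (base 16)c9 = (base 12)149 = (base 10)201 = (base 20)a1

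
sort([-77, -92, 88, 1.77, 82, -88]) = [-92, -88, -77, 1.77, 82, 88]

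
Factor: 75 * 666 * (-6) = -1 * 2^2 * 3^4 * 5^2 * 37^1 = -299700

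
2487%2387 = 100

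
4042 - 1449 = 2593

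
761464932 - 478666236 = 282798696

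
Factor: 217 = 7^1*31^1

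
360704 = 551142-190438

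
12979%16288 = 12979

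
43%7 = 1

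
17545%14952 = 2593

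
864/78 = 11 + 1/13 ≈ 11.08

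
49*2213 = 108437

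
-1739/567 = -3 - 38/567 ≈ -3.07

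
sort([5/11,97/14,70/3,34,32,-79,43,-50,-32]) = [-79,-50,-32,5/11,97/14,70/3,32,34,43]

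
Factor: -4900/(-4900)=1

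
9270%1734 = 600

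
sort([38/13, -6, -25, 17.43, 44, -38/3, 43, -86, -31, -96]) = [-96, -86, -31, -25, -38/3, -6, 38/13, 17.43, 43, 44]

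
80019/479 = 167 + 26/479 ≈ 167.05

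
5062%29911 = 5062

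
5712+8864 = 14576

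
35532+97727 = 133259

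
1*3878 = 3878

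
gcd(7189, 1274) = 91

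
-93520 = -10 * 9352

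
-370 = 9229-9599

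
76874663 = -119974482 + 196849145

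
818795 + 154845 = 973640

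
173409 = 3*57803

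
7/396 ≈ 0.0177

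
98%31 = 5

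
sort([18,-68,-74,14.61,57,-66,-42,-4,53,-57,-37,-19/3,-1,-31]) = [-74,-68,-66,-57,-42,-37,-31,-19/3,-4,-1,14.61,18,53,57]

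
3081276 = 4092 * 753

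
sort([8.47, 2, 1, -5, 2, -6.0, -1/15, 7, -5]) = [-6.0, -5, -5, -1/15, 1, 2, 2, 7, 8.47]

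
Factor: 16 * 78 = 2^5 * 3^1 * 13^1 = 1248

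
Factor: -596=-1 * 2^2 * 149^1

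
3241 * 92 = 298172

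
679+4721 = 5400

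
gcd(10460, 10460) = 10460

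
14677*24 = 352248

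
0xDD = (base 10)221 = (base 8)335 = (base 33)6N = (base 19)BC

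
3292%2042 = 1250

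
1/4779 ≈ 0.000209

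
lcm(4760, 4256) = 361760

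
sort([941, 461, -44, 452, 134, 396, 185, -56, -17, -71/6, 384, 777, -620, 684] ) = [-620, -56, -44, -17, -71/6, 134, 185, 384, 396, 452, 461, 684, 777, 941] 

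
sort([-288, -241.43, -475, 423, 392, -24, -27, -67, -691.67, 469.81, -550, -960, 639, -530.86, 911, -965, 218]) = [-965, -960, -691.67, -550, -530.86, -475, -288, -241.43, -67, -27, -24, 218, 392, 423, 469.81, 639, 911]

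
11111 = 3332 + 7779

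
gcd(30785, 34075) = 235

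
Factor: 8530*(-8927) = -1*2^1*5^1*79^1*113^1*853^1 = -76147310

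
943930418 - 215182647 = 728747771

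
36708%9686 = 7650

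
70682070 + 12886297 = 83568367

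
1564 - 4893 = -3329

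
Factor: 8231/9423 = 3^(-3)*349^(-1)*8231^1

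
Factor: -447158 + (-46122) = -1*2^5*5^1*3083^1 = -493280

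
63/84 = 3/4 = 0.75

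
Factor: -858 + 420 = -1 * 2^1 * 3^1 * 73^1 = -438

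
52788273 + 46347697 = 99135970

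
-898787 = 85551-984338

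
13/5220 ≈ 0.00249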